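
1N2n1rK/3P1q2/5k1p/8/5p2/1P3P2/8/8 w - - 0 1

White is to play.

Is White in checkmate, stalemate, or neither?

White to move; white king on h8.
In check: yes, from the black rook on g8.
King squares — g7: attacked by Kf6; h7: attacked by Qf7; g8: attacked by Qf7.
Legal moves for White: none.
In check with no legal moves → checkmate.

checkmate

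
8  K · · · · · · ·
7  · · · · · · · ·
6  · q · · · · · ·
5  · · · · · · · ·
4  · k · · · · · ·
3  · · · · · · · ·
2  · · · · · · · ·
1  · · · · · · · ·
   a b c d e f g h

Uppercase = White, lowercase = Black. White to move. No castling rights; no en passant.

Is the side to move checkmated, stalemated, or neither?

White to move; white king on a8.
In check: no.
King squares — a7: attacked by Qb6; b7: attacked by Qb6; b8: attacked by Qb6.
Legal moves for White: none.
Not in check and no legal moves → stalemate.

stalemate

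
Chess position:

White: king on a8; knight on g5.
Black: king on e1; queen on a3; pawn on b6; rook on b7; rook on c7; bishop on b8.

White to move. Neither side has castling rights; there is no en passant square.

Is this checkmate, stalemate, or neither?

checkmate

White to move; white king on a8.
In check: yes, from the black queen on a3.
King squares — a7: attacked by Qa3; b7: attacked by Rc7; b8: attacked by Rb7.
Legal moves for White: none.
In check with no legal moves → checkmate.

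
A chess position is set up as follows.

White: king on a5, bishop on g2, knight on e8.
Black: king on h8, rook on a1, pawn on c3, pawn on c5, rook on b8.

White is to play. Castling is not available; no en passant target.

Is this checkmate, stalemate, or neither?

White to move; white king on a5.
In check: yes, from the black rook on a1.
King squares — a4: attacked by Ra1; b4: attacked by Pc5; b5: attacked by Rb8; a6: attacked by Ra1; b6: attacked by Rb8.
Legal moves for White: none.
In check with no legal moves → checkmate.

checkmate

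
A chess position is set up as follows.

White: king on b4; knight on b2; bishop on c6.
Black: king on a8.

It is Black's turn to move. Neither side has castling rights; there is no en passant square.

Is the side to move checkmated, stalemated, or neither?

Black to move; black king on a8.
In check: yes, from the white bishop on c6.
King squares — a7: available; b7: attacked by Bc6; b8: available.
Legal moves for Black: Kb8, Ka7.
Black is in check but has 2 legal moves → neither.

neither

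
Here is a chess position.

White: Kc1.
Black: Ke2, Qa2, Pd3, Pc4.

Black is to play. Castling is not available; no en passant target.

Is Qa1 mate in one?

yes

After Qa1: white king on c1; in check: yes, from the black queen on a1.
King squares — b1: attacked by Qa1; d1: attacked by Qa1; b2: attacked by Qa1; c2: attacked by Pd3; d2: attacked by Ke2.
White has no legal moves → checkmate.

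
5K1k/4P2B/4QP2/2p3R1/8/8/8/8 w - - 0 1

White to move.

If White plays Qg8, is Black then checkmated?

After Qg8: black king on h8; in check: yes, from the white queen on g8.
King squares — g7: attacked by Rg5; h7: attacked by Qg8; g8: attacked by Rg5.
Black has no legal moves → checkmate.

yes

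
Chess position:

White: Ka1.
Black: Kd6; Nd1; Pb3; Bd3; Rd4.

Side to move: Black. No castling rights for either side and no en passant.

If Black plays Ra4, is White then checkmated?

yes

After Ra4: white king on a1; in check: yes, from the black rook on a4.
King squares — b1: attacked by Bd3; a2: attacked by Pb3; b2: attacked by Nd1.
White has no legal moves → checkmate.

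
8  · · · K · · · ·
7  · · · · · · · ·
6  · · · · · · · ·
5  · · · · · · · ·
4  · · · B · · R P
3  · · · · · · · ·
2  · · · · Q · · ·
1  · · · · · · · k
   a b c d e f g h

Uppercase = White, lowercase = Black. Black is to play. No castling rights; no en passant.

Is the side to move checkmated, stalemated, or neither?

Black to move; black king on h1.
In check: no.
King squares — g1: attacked by Bd4; g2: attacked by Qe2; h2: attacked by Qe2.
Legal moves for Black: none.
Not in check and no legal moves → stalemate.

stalemate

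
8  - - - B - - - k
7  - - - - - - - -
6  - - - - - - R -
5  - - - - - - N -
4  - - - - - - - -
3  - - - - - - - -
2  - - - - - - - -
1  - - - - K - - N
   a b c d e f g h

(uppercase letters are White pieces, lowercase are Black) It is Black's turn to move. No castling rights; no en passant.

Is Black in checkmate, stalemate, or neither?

stalemate

Black to move; black king on h8.
In check: no.
King squares — g7: attacked by Rg6; h7: attacked by Ng5; g8: attacked by Rg6.
Legal moves for Black: none.
Not in check and no legal moves → stalemate.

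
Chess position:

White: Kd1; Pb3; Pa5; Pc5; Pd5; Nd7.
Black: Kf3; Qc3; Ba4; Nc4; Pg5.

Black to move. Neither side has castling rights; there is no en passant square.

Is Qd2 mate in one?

After Qd2: white king on d1; in check: yes, from the black queen on d2.
King squares — c1: attacked by Qd2; e1: attacked by Qd2; c2: attacked by Qd2; d2: attacked by Nc4; e2: attacked by Qd2.
White has no legal moves → checkmate.

yes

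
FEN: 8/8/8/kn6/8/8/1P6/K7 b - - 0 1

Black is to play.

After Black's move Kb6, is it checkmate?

After Kb6: white king on a1; in check: no.
White is not in check, so this cannot be checkmate.

no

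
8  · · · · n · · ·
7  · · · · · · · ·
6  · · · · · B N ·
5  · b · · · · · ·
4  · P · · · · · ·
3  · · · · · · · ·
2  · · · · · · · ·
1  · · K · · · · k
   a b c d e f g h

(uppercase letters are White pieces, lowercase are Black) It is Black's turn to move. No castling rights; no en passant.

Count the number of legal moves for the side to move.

15

Black to move; king on h1.
In check: no.
Legal moves: Ng7, Nc7, Nxf6, Nd6, Bd7, Bc6, Ba6, Bc4, Ba4, Bd3, Be2, Bf1, Kh2, Kg2, Kg1.
Count: 15.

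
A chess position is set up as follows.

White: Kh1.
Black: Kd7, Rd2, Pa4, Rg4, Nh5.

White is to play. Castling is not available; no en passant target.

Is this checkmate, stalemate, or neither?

stalemate

White to move; white king on h1.
In check: no.
King squares — g1: attacked by Rg4; g2: attacked by Rd2; h2: attacked by Rd2.
Legal moves for White: none.
Not in check and no legal moves → stalemate.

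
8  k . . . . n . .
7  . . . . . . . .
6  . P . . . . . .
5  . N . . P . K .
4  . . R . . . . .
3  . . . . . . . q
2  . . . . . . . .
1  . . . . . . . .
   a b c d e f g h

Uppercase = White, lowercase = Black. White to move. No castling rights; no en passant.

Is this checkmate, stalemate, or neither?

White to move; white king on g5.
In check: no.
Legal moves for White include: Kf6, Kf4, Nc7+, Na7, Nd6, Nd4, Nc3, Na3, Rc8+, Rc7, Rc6, Rc5, Rh4, Rg4, Rf4, Re4, Rd4, Rb4, ... (list truncated; more exist).
White has legal moves and is not in check → neither.

neither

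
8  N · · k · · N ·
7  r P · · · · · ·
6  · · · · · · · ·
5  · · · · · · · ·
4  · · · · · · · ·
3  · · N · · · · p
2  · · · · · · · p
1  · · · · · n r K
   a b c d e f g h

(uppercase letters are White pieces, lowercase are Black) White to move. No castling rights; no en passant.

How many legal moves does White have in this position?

0

White to move; king on h1.
In check: yes, from the black rook on g1.
Legal moves: none.
Count: 0.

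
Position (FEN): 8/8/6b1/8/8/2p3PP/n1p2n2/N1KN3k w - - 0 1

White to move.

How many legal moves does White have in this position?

0

White to move; king on c1.
In check: yes, from the black knight on a2.
Legal moves: none.
Count: 0.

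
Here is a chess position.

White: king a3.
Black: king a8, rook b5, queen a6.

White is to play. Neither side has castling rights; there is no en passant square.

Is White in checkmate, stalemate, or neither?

White to move; white king on a3.
In check: yes, from the black queen on a6.
King squares — a2: attacked by Qa6; b2: attacked by Rb5; b3: attacked by Rb5; a4: attacked by Qa6; b4: attacked by Rb5.
Legal moves for White: none.
In check with no legal moves → checkmate.

checkmate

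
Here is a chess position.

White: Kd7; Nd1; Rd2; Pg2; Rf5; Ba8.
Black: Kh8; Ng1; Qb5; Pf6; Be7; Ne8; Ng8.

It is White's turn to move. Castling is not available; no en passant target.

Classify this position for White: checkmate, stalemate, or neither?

neither

White to move; white king on d7.
In check: yes, from the black queen on b5.
King squares — c6: attacked by Qb5; d6: attacked by Be7; e6: available; c7: attacked by Ne8; e7: attacked by Ng8; c8: available; d8: attacked by Be7; e8: attacked by Qb5.
Legal moves for White: Kc8, Ke6, Bc6, Rxb5.
White is in check but has 4 legal moves → neither.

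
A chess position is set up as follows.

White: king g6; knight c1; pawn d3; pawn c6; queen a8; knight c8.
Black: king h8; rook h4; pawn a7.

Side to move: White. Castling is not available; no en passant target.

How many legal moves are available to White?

White to move; king on g6.
In check: no.
Legal moves: Ne7#, Nxa7#, Nd6#, Nb6#, Qb8, Qb7, Qxa7, Kf7, Kf6, Kg5, Kf5, Nb3, Ne2, Na2, c7, d4.
Count: 16.

16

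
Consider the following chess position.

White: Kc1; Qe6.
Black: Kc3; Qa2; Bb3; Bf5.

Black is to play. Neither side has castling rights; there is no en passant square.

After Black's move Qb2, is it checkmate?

yes

After Qb2: white king on c1; in check: yes, from the black queen on b2.
King squares — b1: attacked by Qb2; d1: attacked by Bb3; b2: attacked by Kc3; c2: attacked by Qb2; d2: attacked by Qb2.
White has no legal moves → checkmate.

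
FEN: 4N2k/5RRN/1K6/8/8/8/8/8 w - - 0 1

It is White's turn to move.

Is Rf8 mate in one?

After Rf8: black king on h8; in check: yes, from the white rook on f8.
King squares — g7: attacked by Ne8; h7: attacked by Rg7; g8: attacked by Rg7.
Black has no legal moves → checkmate.

yes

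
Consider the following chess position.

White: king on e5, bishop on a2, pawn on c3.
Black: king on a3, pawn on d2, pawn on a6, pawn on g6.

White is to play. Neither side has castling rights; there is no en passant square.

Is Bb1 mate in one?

After Bb1: black king on a3; in check: no.
Black is not in check, so this cannot be checkmate.

no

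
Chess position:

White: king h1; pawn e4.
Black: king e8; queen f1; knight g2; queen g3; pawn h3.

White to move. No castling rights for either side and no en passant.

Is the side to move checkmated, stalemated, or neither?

White to move; white king on h1.
In check: yes, from the black queen on f1.
King squares — g1: attacked by Qf1; g2: attacked by Qf1; h2: attacked by Qg3.
Legal moves for White: none.
In check with no legal moves → checkmate.

checkmate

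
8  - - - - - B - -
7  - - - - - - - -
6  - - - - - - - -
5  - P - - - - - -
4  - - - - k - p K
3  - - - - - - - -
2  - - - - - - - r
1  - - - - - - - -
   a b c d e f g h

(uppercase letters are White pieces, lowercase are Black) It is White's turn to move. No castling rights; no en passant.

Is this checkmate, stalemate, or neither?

neither

White to move; white king on h4.
In check: yes, from the black rook on h2.
Legal moves for White: Kg5, Kxg4, Kg3.
White is in check but has 3 legal moves → neither.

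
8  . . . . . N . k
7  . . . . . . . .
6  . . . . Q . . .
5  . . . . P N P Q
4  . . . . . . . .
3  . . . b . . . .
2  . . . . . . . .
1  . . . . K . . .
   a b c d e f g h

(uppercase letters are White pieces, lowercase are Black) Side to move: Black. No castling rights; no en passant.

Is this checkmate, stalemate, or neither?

checkmate

Black to move; black king on h8.
In check: yes, from the white queen on h5.
King squares — g7: attacked by Nf5; h7: attacked by Qh5; g8: attacked by Qe6.
Legal moves for Black: none.
In check with no legal moves → checkmate.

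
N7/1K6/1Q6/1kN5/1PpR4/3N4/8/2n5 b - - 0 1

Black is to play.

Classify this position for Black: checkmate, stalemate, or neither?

Black to move; black king on b5.
In check: yes, from the white queen on b6.
King squares — a4: attacked by Nc5; b4: attacked by Nd3; c4: own pawn; a5: attacked by Pb4; c5: attacked by Nd3; a6: attacked by Nc5; b6: attacked by Kb7; c6: attacked by Qb6.
Legal moves for Black: none.
In check with no legal moves → checkmate.

checkmate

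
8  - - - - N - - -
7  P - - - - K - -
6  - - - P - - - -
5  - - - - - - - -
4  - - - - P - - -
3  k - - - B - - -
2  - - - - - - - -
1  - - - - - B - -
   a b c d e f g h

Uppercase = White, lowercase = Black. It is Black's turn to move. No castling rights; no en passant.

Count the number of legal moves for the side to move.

Black to move; king on a3.
In check: no.
Legal moves: Kb4, Ka4, Kb3, Kb2, Ka2.
Count: 5.

5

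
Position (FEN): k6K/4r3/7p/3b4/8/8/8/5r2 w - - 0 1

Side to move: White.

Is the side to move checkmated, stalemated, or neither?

stalemate

White to move; white king on h8.
In check: no.
King squares — g7: attacked by Re7; h7: attacked by Re7; g8: attacked by Bd5.
Legal moves for White: none.
Not in check and no legal moves → stalemate.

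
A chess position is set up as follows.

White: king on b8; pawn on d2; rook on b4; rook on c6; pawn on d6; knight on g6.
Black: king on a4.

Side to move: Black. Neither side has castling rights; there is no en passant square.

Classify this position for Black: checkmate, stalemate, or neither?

neither

Black to move; black king on a4.
In check: yes, from the white rook on b4.
King squares — a3: available; b3: attacked by Rb4; b4: available; a5: available; b5: attacked by Rb4.
Legal moves for Black: Ka5, Kxb4, Ka3.
Black is in check but has 3 legal moves → neither.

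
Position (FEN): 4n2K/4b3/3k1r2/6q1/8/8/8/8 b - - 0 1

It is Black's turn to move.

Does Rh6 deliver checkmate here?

After Rh6: white king on h8; in check: yes, from the black rook on h6.
King squares — g7: attacked by Qg5; h7: attacked by Rh6; g8: attacked by Qg5.
White has no legal moves → checkmate.

yes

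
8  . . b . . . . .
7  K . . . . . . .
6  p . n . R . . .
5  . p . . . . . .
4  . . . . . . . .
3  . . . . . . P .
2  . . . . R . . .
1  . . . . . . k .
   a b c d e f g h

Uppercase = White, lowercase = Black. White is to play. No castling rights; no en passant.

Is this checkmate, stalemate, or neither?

neither

White to move; white king on a7.
In check: yes, from the black knight on c6.
King squares — a6: attacked by Bc8; b6: available; b7: attacked by Bc8; a8: available; b8: attacked by Nc6.
Legal moves for White: Ka8, Kb6, Rxc6.
White is in check but has 3 legal moves → neither.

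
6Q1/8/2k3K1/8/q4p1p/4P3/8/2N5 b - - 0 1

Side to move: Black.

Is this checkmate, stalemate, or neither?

Black to move; black king on c6.
In check: no.
Legal moves for Black include: Kd7, Kc7, Kb7, Kd6, Kb6, Kc5, Kb5, Qa8, Qa7, Qa6, Qb5, Qa5, Qe4+, Qd4, Qc4, Qb4, Qb3, Qa3, ... (list truncated; more exist).
Black has legal moves and is not in check → neither.

neither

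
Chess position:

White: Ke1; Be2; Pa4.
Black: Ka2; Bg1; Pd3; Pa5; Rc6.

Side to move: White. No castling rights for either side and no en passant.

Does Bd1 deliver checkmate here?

no

After Bd1: black king on a2; in check: no.
Black is not in check, so this cannot be checkmate.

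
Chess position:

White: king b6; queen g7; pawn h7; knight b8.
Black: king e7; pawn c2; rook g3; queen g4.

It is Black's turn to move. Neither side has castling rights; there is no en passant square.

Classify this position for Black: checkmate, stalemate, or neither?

Black to move; black king on e7.
In check: yes, from the white queen on g7.
Legal moves for Black: Ke8, Kd8, Ke6, Kd6, Qxg7.
Black is in check but has 5 legal moves → neither.

neither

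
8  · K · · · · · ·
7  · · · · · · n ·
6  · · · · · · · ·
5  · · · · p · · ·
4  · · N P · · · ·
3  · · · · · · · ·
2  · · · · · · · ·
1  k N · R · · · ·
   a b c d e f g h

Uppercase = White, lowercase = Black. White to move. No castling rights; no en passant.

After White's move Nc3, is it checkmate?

yes

After Nc3: black king on a1; in check: yes, from the white rook on d1.
King squares — b1: attacked by Rd1; a2: attacked by Nc3; b2: attacked by Nc4.
Black has no legal moves → checkmate.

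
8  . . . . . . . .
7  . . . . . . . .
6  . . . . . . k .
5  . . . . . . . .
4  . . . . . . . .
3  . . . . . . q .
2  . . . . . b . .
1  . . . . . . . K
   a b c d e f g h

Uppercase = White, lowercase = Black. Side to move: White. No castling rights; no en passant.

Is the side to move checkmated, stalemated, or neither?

stalemate

White to move; white king on h1.
In check: no.
King squares — g1: attacked by Bf2; g2: attacked by Qg3; h2: attacked by Qg3.
Legal moves for White: none.
Not in check and no legal moves → stalemate.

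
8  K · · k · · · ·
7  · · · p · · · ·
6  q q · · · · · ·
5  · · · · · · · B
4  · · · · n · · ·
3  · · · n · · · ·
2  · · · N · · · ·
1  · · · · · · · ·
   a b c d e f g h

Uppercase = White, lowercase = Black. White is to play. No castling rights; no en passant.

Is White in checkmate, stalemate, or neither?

White to move; white king on a8.
In check: yes, from the black queen on a6.
King squares — a7: attacked by Qa6; b7: attacked by Qa6; b8: attacked by Qb6.
Legal moves for White: none.
In check with no legal moves → checkmate.

checkmate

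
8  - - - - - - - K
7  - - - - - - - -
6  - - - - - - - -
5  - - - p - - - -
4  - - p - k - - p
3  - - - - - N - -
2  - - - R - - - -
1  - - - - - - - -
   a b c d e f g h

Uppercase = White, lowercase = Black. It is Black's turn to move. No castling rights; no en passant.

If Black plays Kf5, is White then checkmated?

After Kf5: white king on h8; in check: no.
White is not in check, so this cannot be checkmate.

no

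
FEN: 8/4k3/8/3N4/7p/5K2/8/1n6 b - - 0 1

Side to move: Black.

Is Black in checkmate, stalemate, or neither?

Black to move; black king on e7.
In check: yes, from the white knight on d5.
Legal moves for Black: Kf8, Ke8, Kd8, Kf7, Kd7, Ke6, Kd6.
Black is in check but has 7 legal moves → neither.

neither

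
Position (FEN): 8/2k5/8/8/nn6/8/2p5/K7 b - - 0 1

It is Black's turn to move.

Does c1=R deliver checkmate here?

After c1=R: white king on a1; in check: yes, from the black rook on c1.
King squares — b1: attacked by Rc1; a2: attacked by Nb4; b2: attacked by Na4.
White has no legal moves → checkmate.

yes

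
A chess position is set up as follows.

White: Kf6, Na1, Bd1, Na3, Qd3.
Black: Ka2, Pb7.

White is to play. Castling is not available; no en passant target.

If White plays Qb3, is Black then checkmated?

no

After Qb3: black king on a2; in check: yes, from the white queen on b3.
Black has 1 legal reply: Kxa1.
In check but a legal move exists → not checkmate.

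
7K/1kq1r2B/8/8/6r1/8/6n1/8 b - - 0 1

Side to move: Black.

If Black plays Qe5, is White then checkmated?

yes

After Qe5: white king on h8; in check: yes, from the black queen on e5.
King squares — g7: attacked by Rg4; h7: own bishop; g8: attacked by Rg4.
White has no legal moves → checkmate.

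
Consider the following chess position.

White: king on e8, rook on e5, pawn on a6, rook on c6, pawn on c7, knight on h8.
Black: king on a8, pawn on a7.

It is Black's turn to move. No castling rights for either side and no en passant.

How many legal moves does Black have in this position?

Black to move; king on a8.
In check: no.
Legal moves: none.
Count: 0.

0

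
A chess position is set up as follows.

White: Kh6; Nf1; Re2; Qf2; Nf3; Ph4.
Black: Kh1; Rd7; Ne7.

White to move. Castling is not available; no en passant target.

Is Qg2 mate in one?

After Qg2: black king on h1; in check: yes, from the white queen on g2.
King squares — g1: attacked by Qg2; g2: attacked by Re2; h2: attacked by Nf1.
Black has no legal moves → checkmate.

yes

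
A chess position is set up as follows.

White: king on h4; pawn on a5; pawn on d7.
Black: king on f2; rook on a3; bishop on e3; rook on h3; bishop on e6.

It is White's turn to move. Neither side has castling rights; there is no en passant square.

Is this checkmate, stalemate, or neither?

White to move; white king on h4.
In check: yes, from the black rook on h3.
King squares — g3: attacked by Kf2; h3: attacked by Be6; g4: attacked by Be6; g5: attacked by Be3; h5: attacked by Rh3.
Legal moves for White: none.
In check with no legal moves → checkmate.

checkmate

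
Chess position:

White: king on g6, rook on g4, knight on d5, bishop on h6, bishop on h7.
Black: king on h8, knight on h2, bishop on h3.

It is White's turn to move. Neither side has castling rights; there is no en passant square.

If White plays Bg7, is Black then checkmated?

After Bg7: black king on h8; in check: yes, from the white bishop on g7.
King squares — g7: attacked by Kg6; h7: attacked by Kg6; g8: attacked by Bh7.
Black has no legal moves → checkmate.

yes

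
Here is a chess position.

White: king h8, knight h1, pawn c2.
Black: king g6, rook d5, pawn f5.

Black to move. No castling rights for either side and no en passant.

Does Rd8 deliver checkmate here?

After Rd8: white king on h8; in check: yes, from the black rook on d8.
King squares — g7: attacked by Kg6; h7: attacked by Kg6; g8: attacked by Rd8.
White has no legal moves → checkmate.

yes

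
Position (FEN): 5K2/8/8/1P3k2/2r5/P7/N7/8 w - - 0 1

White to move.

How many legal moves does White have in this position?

White to move; king on f8.
In check: no.
Legal moves: Kg8, Ke8, Kg7, Kf7, Ke7, Nb4, Nc3, Nc1, b6, a4.
Count: 10.

10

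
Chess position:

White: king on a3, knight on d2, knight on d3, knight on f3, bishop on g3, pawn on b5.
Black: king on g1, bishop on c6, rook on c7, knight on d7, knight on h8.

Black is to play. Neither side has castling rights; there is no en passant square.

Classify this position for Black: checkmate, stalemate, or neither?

Black to move; black king on g1.
In check: yes, from the white knight on f3.
King squares — f1: attacked by Nd2; h1: available; f2: attacked by Nd3; g2: available; h2: attacked by Nf3.
Legal moves for Black: Kg2, Kh1, Bxf3.
Black is in check but has 3 legal moves → neither.

neither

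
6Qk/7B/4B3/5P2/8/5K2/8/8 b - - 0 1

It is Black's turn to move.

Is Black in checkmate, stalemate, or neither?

checkmate

Black to move; black king on h8.
In check: yes, from the white queen on g8.
King squares — g7: attacked by Qg8; h7: attacked by Qg8; g8: attacked by Be6.
Legal moves for Black: none.
In check with no legal moves → checkmate.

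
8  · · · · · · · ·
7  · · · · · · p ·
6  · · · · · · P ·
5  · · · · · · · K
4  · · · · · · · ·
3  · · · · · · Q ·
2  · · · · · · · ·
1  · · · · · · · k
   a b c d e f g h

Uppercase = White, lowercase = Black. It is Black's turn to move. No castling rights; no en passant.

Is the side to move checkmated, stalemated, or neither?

stalemate

Black to move; black king on h1.
In check: no.
King squares — g1: attacked by Qg3; g2: attacked by Qg3; h2: attacked by Qg3.
Legal moves for Black: none.
Not in check and no legal moves → stalemate.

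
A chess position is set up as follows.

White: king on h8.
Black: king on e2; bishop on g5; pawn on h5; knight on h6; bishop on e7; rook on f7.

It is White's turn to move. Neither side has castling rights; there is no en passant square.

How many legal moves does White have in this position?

White to move; king on h8.
In check: no.
Legal moves: none.
Count: 0.

0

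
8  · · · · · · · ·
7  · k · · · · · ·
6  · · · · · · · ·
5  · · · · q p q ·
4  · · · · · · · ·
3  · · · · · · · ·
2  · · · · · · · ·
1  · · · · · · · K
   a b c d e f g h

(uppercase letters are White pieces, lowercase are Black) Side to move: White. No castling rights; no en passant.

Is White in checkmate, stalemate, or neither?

stalemate

White to move; white king on h1.
In check: no.
King squares — g1: attacked by Qg5; g2: attacked by Qg5; h2: attacked by Qe5.
Legal moves for White: none.
Not in check and no legal moves → stalemate.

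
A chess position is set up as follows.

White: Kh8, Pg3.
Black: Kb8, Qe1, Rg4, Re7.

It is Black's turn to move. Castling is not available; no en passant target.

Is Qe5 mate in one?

yes

After Qe5: white king on h8; in check: yes, from the black queen on e5.
King squares — g7: attacked by Rg4; h7: attacked by Re7; g8: attacked by Rg4.
White has no legal moves → checkmate.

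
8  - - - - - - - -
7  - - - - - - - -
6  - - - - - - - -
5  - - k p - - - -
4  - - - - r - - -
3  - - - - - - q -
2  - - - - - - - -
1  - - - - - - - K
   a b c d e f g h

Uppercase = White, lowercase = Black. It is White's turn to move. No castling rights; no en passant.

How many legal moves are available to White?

0

White to move; king on h1.
In check: no.
Legal moves: none.
Count: 0.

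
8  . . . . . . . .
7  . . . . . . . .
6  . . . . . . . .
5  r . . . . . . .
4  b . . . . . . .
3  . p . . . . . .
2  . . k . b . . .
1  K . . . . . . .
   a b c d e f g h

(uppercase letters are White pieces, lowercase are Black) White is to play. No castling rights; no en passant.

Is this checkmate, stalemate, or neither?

White to move; white king on a1.
In check: no.
King squares — b1: attacked by Kc2; a2: attacked by Pb3; b2: attacked by Kc2.
Legal moves for White: none.
Not in check and no legal moves → stalemate.

stalemate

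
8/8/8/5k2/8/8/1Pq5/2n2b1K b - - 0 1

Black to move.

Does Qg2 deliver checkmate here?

yes

After Qg2: white king on h1; in check: yes, from the black queen on g2.
King squares — g1: attacked by Qg2; g2: attacked by Bf1; h2: attacked by Qg2.
White has no legal moves → checkmate.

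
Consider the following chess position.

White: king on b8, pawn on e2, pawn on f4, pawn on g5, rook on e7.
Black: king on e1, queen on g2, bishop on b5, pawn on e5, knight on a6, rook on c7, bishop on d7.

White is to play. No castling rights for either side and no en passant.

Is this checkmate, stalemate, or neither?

checkmate

White to move; white king on b8.
In check: yes, from the black knight on a6.
King squares — a7: attacked by Rc7; b7: attacked by Qg2; c7: attacked by Na6; a8: attacked by Qg2; c8: attacked by Rc7.
Legal moves for White: none.
In check with no legal moves → checkmate.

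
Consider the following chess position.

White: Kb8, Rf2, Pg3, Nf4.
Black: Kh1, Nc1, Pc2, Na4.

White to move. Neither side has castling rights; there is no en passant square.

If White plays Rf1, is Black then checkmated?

no

After Rf1: black king on h1; in check: yes, from the white rook on f1.
Black has 1 legal reply: Kh2.
In check but a legal move exists → not checkmate.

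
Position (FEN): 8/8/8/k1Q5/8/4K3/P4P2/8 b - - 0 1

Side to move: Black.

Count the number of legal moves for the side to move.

Black to move; king on a5.
In check: yes, from the white queen on c5.
Legal moves: Ka6, Ka4.
Count: 2.

2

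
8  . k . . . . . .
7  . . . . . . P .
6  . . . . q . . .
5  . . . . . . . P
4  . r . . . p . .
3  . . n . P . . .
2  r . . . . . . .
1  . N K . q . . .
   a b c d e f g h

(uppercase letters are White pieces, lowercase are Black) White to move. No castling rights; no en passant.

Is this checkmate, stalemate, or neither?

White to move; white king on c1.
In check: yes, from the black queen on e1.
King squares — b1: own knight; d1: attacked by Qe1; b2: attacked by Ra2; c2: attacked by Ra2; d2: attacked by Qe1.
Legal moves for White: none.
In check with no legal moves → checkmate.

checkmate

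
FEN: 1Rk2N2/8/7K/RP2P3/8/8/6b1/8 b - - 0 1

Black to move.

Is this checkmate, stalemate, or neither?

Black to move; black king on c8.
In check: yes, from the white rook on b8.
Legal moves for Black: Kxb8, Kc7.
Black is in check but has 2 legal moves → neither.

neither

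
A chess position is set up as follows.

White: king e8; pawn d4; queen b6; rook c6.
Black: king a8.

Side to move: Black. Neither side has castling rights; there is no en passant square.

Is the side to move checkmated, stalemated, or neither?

Black to move; black king on a8.
In check: no.
King squares — a7: attacked by Qb6; b7: attacked by Qb6; b8: attacked by Qb6.
Legal moves for Black: none.
Not in check and no legal moves → stalemate.

stalemate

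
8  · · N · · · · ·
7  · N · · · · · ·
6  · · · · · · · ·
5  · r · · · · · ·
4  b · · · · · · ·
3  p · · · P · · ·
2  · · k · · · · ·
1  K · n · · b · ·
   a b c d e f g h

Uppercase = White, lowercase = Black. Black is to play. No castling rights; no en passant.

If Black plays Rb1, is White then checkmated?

yes

After Rb1: white king on a1; in check: yes, from the black rook on b1.
King squares — b1: attacked by Kc2; a2: attacked by Nc1; b2: attacked by Rb1.
White has no legal moves → checkmate.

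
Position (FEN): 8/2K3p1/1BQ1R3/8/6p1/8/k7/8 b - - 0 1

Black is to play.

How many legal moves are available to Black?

8

Black to move; king on a2.
In check: no.
Legal moves: Kb3, Ka3, Kb2, Kb1, Ka1, g6, g3, g5.
Count: 8.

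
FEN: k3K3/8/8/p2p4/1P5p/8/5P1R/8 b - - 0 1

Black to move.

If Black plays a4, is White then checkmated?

After a4: white king on e8; in check: no.
White is not in check, so this cannot be checkmate.

no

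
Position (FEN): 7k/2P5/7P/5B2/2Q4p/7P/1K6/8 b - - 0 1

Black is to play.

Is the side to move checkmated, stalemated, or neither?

Black to move; black king on h8.
In check: no.
King squares — g7: attacked by Ph6; h7: attacked by Bf5; g8: attacked by Qc4.
Legal moves for Black: none.
Not in check and no legal moves → stalemate.

stalemate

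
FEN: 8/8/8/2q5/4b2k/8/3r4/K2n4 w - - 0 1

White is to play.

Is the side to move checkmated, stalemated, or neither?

stalemate

White to move; white king on a1.
In check: no.
King squares — b1: attacked by Be4; a2: attacked by Rd2; b2: attacked by Nd1.
Legal moves for White: none.
Not in check and no legal moves → stalemate.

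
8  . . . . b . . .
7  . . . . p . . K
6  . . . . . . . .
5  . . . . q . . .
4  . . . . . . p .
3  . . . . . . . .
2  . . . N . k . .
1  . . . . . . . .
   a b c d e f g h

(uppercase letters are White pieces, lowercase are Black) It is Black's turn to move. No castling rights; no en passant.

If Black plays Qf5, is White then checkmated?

After Qf5: white king on h7; in check: yes, from the black queen on f5.
White has 4 legal replies: Kh8, Kg8, Kg7, Kh6.
In check but a legal move exists → not checkmate.

no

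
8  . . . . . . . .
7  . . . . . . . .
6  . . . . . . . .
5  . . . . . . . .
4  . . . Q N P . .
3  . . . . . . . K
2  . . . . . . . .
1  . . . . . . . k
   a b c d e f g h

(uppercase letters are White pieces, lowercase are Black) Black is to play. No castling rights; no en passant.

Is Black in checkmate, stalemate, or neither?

Black to move; black king on h1.
In check: no.
King squares — g1: attacked by Qd4; g2: attacked by Kh3; h2: attacked by Kh3.
Legal moves for Black: none.
Not in check and no legal moves → stalemate.

stalemate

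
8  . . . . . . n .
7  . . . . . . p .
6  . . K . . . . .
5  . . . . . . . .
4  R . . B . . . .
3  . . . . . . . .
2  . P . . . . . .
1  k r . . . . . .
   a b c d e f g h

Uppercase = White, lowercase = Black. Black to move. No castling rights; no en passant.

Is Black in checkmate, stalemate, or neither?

Black to move; black king on a1.
In check: yes, from the white rook on a4.
King squares — b1: own rook; a2: attacked by Ra4; b2: attacked by Bd4.
Legal moves for Black: none.
In check with no legal moves → checkmate.

checkmate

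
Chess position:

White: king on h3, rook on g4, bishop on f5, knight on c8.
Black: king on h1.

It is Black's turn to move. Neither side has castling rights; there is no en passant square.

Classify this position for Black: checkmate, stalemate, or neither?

Black to move; black king on h1.
In check: no.
King squares — g1: attacked by Rg4; g2: attacked by Kh3; h2: attacked by Kh3.
Legal moves for Black: none.
Not in check and no legal moves → stalemate.

stalemate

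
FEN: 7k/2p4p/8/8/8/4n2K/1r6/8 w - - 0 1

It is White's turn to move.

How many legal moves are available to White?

2

White to move; king on h3.
In check: no.
Legal moves: Kh4, Kg3.
Count: 2.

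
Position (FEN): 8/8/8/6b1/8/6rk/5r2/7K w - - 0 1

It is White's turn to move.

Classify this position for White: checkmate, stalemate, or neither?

stalemate

White to move; white king on h1.
In check: no.
King squares — g1: attacked by Rg3; g2: attacked by Rf2; h2: attacked by Rf2.
Legal moves for White: none.
Not in check and no legal moves → stalemate.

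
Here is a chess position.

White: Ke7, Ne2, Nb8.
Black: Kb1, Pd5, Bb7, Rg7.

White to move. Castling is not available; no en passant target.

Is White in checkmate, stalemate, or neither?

neither

White to move; white king on e7.
In check: yes, from the black rook on g7.
Legal moves for White: Kf8, Ke8, Kd8, Kf6, Ke6, Kd6.
White is in check but has 6 legal moves → neither.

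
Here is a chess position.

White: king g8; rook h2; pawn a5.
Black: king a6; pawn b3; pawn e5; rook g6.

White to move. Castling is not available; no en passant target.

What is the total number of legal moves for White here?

4

White to move; king on g8.
In check: yes, from the black rook on g6.
Legal moves: Kh8, Kf8, Kh7, Kf7.
Count: 4.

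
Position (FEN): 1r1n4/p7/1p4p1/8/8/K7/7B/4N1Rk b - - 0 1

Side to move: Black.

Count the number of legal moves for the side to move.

Black to move; king on h1.
In check: yes, from the white rook on g1.
Legal moves: Kxh2.
Count: 1.

1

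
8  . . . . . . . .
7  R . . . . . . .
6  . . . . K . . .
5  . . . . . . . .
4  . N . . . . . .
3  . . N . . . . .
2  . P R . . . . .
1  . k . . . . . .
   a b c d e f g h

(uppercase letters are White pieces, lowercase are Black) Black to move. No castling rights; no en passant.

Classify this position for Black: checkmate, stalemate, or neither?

checkmate

Black to move; black king on b1.
In check: yes, from the white knight on c3.
King squares — a1: attacked by Ra7; c1: attacked by Rc2; a2: attacked by Nc3; b2: attacked by Rc2; c2: attacked by Nb4.
Legal moves for Black: none.
In check with no legal moves → checkmate.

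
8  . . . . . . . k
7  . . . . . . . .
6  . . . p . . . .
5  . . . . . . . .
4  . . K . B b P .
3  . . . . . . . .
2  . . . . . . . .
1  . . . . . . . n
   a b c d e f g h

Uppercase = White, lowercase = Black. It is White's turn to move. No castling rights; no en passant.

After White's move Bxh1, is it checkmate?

no

After Bxh1: black king on h8; in check: no.
Black is not in check, so this cannot be checkmate.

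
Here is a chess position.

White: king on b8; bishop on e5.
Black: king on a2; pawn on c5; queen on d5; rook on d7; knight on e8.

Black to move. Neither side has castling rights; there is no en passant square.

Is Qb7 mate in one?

yes

After Qb7: white king on b8; in check: yes, from the black queen on b7.
King squares — a7: attacked by Qb7; b7: attacked by Rd7; c7: attacked by Qb7; a8: attacked by Qb7; c8: attacked by Qb7.
White has no legal moves → checkmate.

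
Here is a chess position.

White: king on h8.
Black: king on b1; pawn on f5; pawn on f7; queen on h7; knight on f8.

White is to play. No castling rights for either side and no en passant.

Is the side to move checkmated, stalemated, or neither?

White to move; white king on h8.
In check: yes, from the black queen on h7.
King squares — g7: attacked by Qh7; h7: attacked by Nf8; g8: attacked by Qh7.
Legal moves for White: none.
In check with no legal moves → checkmate.

checkmate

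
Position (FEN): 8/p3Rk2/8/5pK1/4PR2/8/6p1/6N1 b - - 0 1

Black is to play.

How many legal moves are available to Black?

3

Black to move; king on f7.
In check: yes, from the white rook on e7.
Legal moves: Kg8, Kf8, Kxe7.
Count: 3.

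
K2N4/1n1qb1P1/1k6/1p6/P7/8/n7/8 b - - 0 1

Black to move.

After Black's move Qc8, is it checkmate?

After Qc8: white king on a8; in check: yes, from the black queen on c8.
King squares — a7: attacked by Kb6; b7: attacked by Kb6; b8: attacked by Qc8.
White has no legal moves → checkmate.

yes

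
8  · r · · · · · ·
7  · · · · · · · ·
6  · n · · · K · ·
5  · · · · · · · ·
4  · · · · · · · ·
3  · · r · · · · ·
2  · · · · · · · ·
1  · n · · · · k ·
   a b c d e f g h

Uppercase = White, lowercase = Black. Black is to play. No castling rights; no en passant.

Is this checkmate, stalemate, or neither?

Black to move; black king on g1.
In check: no.
Legal moves for Black include: Rh8, Rg8, Rf8+, Re8, Rd8, Rbc8, Ra8, Rb7, Nc8, Na8, Nd7+, Nd5+, Nc4, Na4, Rcc8, Rc7, Rc6+, Rc5, ... (list truncated; more exist).
Black has legal moves and is not in check → neither.

neither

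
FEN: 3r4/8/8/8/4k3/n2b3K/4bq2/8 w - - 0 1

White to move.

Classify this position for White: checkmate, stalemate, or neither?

White to move; white king on h3.
In check: no.
King squares — g2: attacked by Qf2; h2: attacked by Qf2; g3: attacked by Qf2; g4: attacked by Be2; h4: attacked by Qf2.
Legal moves for White: none.
Not in check and no legal moves → stalemate.

stalemate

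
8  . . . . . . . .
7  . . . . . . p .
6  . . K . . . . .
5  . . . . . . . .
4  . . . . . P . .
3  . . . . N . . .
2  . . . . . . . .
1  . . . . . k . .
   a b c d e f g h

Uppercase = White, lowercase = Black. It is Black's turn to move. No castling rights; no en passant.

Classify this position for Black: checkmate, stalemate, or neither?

Black to move; black king on f1.
In check: yes, from the white knight on e3.
King squares — e1: available; g1: available; e2: available; f2: available; g2: attacked by Ne3.
Legal moves for Black: Kf2, Ke2, Kg1, Ke1.
Black is in check but has 4 legal moves → neither.

neither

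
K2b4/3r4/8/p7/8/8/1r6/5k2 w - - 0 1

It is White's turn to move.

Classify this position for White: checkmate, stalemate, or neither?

stalemate

White to move; white king on a8.
In check: no.
King squares — a7: attacked by Rd7; b7: attacked by Rb2; b8: attacked by Rb2.
Legal moves for White: none.
Not in check and no legal moves → stalemate.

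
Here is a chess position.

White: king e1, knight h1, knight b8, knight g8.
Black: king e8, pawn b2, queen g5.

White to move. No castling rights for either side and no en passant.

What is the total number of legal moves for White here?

12

White to move; king on e1.
In check: no.
Legal moves: Ne7, Nh6, Nf6+, Nd7, Nc6, Na6, Ng3, Nf2, Kf2, Ke2, Kf1, Kd1.
Count: 12.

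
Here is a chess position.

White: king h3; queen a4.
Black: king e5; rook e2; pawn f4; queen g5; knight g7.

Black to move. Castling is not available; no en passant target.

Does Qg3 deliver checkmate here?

yes

After Qg3: white king on h3; in check: yes, from the black queen on g3.
King squares — g2: attacked by Re2; h2: attacked by Re2; g3: attacked by Pf4; g4: attacked by Qg3; h4: attacked by Qg3.
White has no legal moves → checkmate.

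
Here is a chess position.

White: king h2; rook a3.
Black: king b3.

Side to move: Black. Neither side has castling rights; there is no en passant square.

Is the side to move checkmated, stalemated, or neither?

Black to move; black king on b3.
In check: yes, from the white rook on a3.
King squares — a2: attacked by Ra3; b2: available; c2: available; a3: available; c3: attacked by Ra3; a4: attacked by Ra3; b4: available; c4: available.
Legal moves for Black: Kc4, Kb4, Kxa3, Kc2, Kb2.
Black is in check but has 5 legal moves → neither.

neither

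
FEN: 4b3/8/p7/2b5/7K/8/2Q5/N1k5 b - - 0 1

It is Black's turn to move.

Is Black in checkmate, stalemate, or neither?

Black to move; black king on c1.
In check: yes, from the white queen on c2.
King squares — b1: attacked by Qc2; d1: attacked by Qc2; b2: attacked by Qc2; c2: attacked by Na1; d2: attacked by Qc2.
Legal moves for Black: none.
In check with no legal moves → checkmate.

checkmate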